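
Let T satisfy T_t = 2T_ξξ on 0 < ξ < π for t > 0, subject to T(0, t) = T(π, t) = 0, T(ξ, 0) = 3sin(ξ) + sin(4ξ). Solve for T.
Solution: Using separation of variables T = X(ξ)G(t):
Eigenfunctions: sin(nξ), n = 1, 2, 3, ...
General solution: T(ξ, t) = Σ c_n sin(nξ) exp(-2n² t)
Matching T(ξ,0) = 3sin(ξ) + sin(4ξ) term by term: c_1=3, c_4=1.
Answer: T(ξ, t) = 3exp(-2t)sin(ξ) + exp(-32t)sin(4ξ)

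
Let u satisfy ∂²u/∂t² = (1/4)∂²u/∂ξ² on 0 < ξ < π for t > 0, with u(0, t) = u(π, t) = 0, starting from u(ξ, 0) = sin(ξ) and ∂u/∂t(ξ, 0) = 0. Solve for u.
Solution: Separating variables: u = Σ [A_n cos(ω_n t) + B_n sin(ω_n t)] sin(nξ), ω_n = n/2. From ICs: A_1=1.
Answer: u(ξ, t) = sin(ξ)cos(t/2)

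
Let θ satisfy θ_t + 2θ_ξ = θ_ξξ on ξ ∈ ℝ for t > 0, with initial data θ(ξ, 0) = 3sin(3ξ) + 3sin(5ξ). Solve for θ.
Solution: Change to a moving frame: let η = ξ - 2t, σ = t and write θ(ξ,t) = u(η,σ).
By the chain rule θ_t = u_σ - 2u_η, θ_ξ = u_η, θ_ξξ = u_ηη.
Then θ_t + 2θ_ξ = u_σ: the advection term cancels and the PDE becomes the heat equation u_σ = u_ηη on η ∈ ℝ.
Initial data: u(η,0) = θ(η,0) = 3sin(3η) + 3sin(5η).
On η ∈ ℝ each mode satisfies (sin(nη))″ = -n² sin(nη), so exp(-n²σ) sin(nη) solves the heat equation; by superposition u(η,σ) = Σ c_n exp(-n²σ) sin(nη).
Reading off the coefficients: c_3=3, c_5=3, so u(η,σ) = 3exp(-9σ)sin(3η) + 3exp(-25σ)sin(5η).
Substituting back η = ξ - 2t, σ = t: θ(ξ,t) = u(ξ - 2t, t).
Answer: θ(ξ, t) = -3exp(-9t)sin(6t - 3ξ) - 3exp(-25t)sin(10t - 5ξ)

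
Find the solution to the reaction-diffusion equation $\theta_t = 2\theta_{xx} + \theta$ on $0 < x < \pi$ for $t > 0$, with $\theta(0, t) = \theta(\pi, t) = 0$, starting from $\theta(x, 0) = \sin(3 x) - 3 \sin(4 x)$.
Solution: Substitute $\theta = e^{t}u$.
Then $\theta_t = e^{t}(u_t + u)$, $\theta_{xx} = e^{t}u_{xx}$; substituting and dividing by $e^{t}$, the lower-order terms cancel: $u_t = 2u_{xx}$ (standard heat equation).
Data for $u$: $u(x,0) = \theta(x,0) = \sin(3 x) - 3 \sin(4 x)$. The boundary conditions carry over: $u(0,t) = u(\pi,t) = 0$.
Separating variables: $u = \sum c_n e^{-2n^2t} \sin(nx)$. From $u(x,0) = \sin(3 x) - 3 \sin(4 x)$: $c_3=1, c_4=-3$.
So $u(x,t) = e^{-18 t} \sin(3 x) - 3 e^{-32 t} \sin(4 x)$, and $\theta(x,t) = e^{t}u(x,t)$.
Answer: $\theta(x, t) = e^{-17 t} \sin(3 x) - 3 e^{-31 t} \sin(4 x)$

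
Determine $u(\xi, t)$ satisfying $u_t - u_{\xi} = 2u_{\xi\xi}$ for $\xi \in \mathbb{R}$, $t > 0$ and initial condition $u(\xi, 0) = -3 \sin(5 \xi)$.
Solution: Change to a moving frame: let $\eta = \xi + t$, $\sigma = t$ and write $u(\xi,t) = w(\eta,\sigma)$.
By the chain rule $u_t = w_{\sigma} + w_{\eta}$, $u_{\xi} = w_{\eta}$, $u_{\xi\xi} = w_{\eta\eta}$.
Then $u_t - u_{\xi} = w_{\sigma}$: the advection term cancels and the PDE becomes the heat equation $w_{\sigma} = 2w_{\eta\eta}$ on $\eta \in \mathbb{R}$.
Initial data: $w(\eta,0) = u(\eta,0) = -3 \sin(5 \eta)$.
On $\eta \in \mathbb{R}$ each mode satisfies $(\sin(n\eta))'' = -n^2 \sin(n\eta)$, so $e^{-2n^2\sigma} \sin(n\eta)$ solves the heat equation; by superposition $w(\eta,\sigma) = \sum c_n e^{-2n^2\sigma} \sin(n\eta)$.
Reading off the coefficients: $c_5=-3$, so $w(\eta,\sigma) = -3 e^{-50 \sigma} \sin(5 \eta)$.
Substituting back $\eta = \xi + t$, $\sigma = t$: $u(\xi,t) = w(\xi + t, t)$.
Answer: $u(\xi, t) = -3 e^{-50 t} \sin(5 \xi + 5 t)$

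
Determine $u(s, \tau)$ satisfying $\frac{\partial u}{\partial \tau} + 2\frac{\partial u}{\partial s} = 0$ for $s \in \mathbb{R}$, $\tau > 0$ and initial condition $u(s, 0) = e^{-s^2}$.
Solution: By characteristics ($ds/d\tau = 2$), $u(s,\tau) = f(s - 2\tau)$ with $f = u( \cdot , 0)$.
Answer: $u(s, \tau) = e^{-(-2 \tau + s)^2}$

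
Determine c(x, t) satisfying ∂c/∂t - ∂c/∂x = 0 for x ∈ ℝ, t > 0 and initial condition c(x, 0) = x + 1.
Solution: By characteristics (dx/dt = -1), c(x,t) = f(x + t) with f = c(·, 0).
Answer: c(x, t) = t + x + 1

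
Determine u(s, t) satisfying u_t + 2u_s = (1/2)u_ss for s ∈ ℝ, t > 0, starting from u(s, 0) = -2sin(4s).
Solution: Moving frame: η = s - 2t, σ = t, u = w(η,σ), so u_t = w_σ - 2w_η and u_ss = w_ηη.
Hence u_t + 2u_s = w_σ and the PDE becomes the heat equation w_σ = (1/2)w_ηη on η ∈ ℝ.
Initial data: w(η,0) = u(η,0) = -2sin(4η). Each mode sin(nη) decays as exp(-n²σ/2) on ℝ, so w(η,σ) = Σ c_n exp(-n²σ/2) sin(nη) with c_4=-2: w(η,σ) = -2exp(-8σ)sin(4η).
Substituting back: u(s,t) = w(s - 2t, t).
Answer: u(s, t) = -2exp(-8t)sin(4s - 8t)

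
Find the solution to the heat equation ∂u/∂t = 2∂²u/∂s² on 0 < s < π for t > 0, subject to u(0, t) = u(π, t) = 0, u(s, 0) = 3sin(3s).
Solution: Separating variables: u = Σ c_n exp(-2n²t) sin(ns). From u(s,0) = 3sin(3s): c_3=3.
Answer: u(s, t) = 3exp(-18t)sin(3s)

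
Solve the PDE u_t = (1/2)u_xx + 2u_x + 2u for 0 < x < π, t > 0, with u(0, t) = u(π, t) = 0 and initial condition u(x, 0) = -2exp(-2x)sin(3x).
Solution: Substitute u = exp(-2x)w, i.e. w = exp(2x)u.
By the product rule, u_x = exp(-2x)(w_x - 2w), u_xx = exp(-2x)(w_xx - 4w_x + 4w), u_t = exp(-2x)w_t.
Substituting into the PDE and dividing by exp(-2x): w_t = (1/2)(w_xx - 4w_x + 4w) + 2(w_x - 2w) + 2w.
The lower-order terms cancel, leaving the standard heat equation w_t = (1/2)w_xx.
Initial data for w: w(x,0) = exp(2x)u(x,0) = -2sin(3x). The boundary conditions carry over: w(0,t) = w(π,t) = 0.
Solve for w:
  Using separation of variables w = X(x)T(t):
  Eigenfunctions: sin(nx), n = 1, 2, 3, ...
  General solution: w(x, t) = Σ c_n sin(nx) exp(-n² t/2)
  Matching w(x,0) = -2sin(3x) term by term: c_3=-2.
Hence w(x,t) = -2exp(-9t/2)sin(3x).
Transform back: u(x,t) = exp(-2x)w(x,t).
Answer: u(x, t) = -2exp(-9t/2)exp(-2x)sin(3x)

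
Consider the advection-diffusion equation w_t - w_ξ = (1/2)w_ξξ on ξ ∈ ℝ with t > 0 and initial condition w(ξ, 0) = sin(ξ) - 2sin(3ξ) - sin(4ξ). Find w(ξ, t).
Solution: Change to a moving frame: let η = ξ + t, σ = t and write w(ξ,t) = u(η,σ).
By the chain rule w_t = u_σ + u_η, w_ξ = u_η, w_ξξ = u_ηη.
Then w_t - w_ξ = u_σ: the advection term cancels and the PDE becomes the heat equation u_σ = (1/2)u_ηη on η ∈ ℝ.
Initial data: u(η,0) = w(η,0) = sin(η) - 2sin(3η) - sin(4η).
On η ∈ ℝ each mode satisfies (sin(nη))″ = -n² sin(nη), so exp(-n²σ/2) sin(nη) solves the heat equation; by superposition u(η,σ) = Σ c_n exp(-n²σ/2) sin(nη).
Reading off the coefficients: c_1=1, c_3=-2, c_4=-1, so u(η,σ) = -exp(-8σ)sin(4η) + exp(-σ/2)sin(η) - 2exp(-9σ/2)sin(3η).
Substituting back η = ξ + t, σ = t: w(ξ,t) = u(ξ + t, t).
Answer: w(ξ, t) = -exp(-8t)sin(4t + 4ξ) + exp(-t/2)sin(t + ξ) - 2exp(-9t/2)sin(3t + 3ξ)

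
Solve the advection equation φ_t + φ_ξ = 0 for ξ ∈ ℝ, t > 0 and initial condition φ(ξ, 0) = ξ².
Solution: By method of characteristics (waves move right with speed 1):
Along characteristics ξ - t = const, φ is constant, so φ(ξ,t) = f(ξ - t) with f = φ(·, 0).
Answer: φ(ξ, t) = t² - 2tξ + ξ²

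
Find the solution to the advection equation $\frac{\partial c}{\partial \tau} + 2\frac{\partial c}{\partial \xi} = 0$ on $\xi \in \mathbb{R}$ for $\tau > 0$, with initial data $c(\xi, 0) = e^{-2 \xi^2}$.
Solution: By method of characteristics (waves move right with speed 2):
Along characteristics $\xi - 2\tau =$ const, $c$ is constant, so $c(\xi,\tau) = f(\xi - 2\tau)$ with $f = c( \cdot , 0)$.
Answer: $c(\xi, \tau) = e^{-2 (-2 \tau + \xi)^2}$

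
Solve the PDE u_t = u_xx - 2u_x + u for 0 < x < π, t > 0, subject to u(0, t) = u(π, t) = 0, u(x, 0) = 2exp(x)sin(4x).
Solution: Substitute u = exp(x)w.
Then u_x = exp(x)(w_x + w), u_xx = exp(x)(w_xx + 2w_x + w), u_t = exp(x)w_t; substituting and dividing by exp(x), the lower-order terms cancel: w_t = w_xx (standard heat equation).
Data for w: w(x,0) = exp(-x)u(x,0) = 2sin(4x). The boundary conditions carry over: w(0,t) = w(π,t) = 0.
Separating variables: w = Σ c_n exp(-n²t) sin(nx). From w(x,0) = 2sin(4x): c_4=2.
So w(x,t) = 2exp(-16t)sin(4x), and u(x,t) = exp(x)w(x,t).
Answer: u(x, t) = 2exp(-16t)exp(x)sin(4x)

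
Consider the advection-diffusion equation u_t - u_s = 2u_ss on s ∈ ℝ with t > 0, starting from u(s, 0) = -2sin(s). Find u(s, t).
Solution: Moving frame: η = s + t, σ = t, u = w(η,σ), so u_t = w_σ + w_η and u_ss = w_ηη.
Hence u_t - u_s = w_σ and the PDE becomes the heat equation w_σ = 2w_ηη on η ∈ ℝ.
Initial data: w(η,0) = u(η,0) = -2sin(η). Each mode sin(nη) decays as exp(-2n²σ) on ℝ, so w(η,σ) = Σ c_n exp(-2n²σ) sin(nη) with c_1=-2: w(η,σ) = -2exp(-2σ)sin(η).
Substituting back: u(s,t) = w(s + t, t).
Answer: u(s, t) = -2exp(-2t)sin(s + t)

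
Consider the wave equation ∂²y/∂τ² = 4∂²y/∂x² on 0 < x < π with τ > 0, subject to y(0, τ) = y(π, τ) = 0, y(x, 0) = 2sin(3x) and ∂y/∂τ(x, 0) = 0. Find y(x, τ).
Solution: Separating variables: y = Σ [A_n cos(ω_n τ) + B_n sin(ω_n τ)] sin(nx), ω_n = 2n. From ICs: A_3=2.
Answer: y(x, τ) = 2sin(3x)cos(6τ)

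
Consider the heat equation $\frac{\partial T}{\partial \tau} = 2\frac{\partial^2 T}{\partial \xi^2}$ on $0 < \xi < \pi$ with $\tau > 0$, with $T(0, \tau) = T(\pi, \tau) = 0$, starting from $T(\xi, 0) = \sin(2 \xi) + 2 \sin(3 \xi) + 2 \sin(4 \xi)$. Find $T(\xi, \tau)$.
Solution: Separating variables: $T = \sum c_n e^{-2n^2\tau} \sin(n\xi)$. From $T(\xi,0) = \sin(2 \xi) + 2 \sin(3 \xi) + 2 \sin(4 \xi)$: $c_2=1, c_3=2, c_4=2$.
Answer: $T(\xi, \tau) = e^{-8 \tau} \sin(2 \xi) + 2 e^{-18 \tau} \sin(3 \xi) + 2 e^{-32 \tau} \sin(4 \xi)$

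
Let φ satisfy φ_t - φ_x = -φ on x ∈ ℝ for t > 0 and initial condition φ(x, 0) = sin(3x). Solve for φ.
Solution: Substitute φ = exp(-t)u, i.e. u = exp(t)φ.
By the product rule, φ_t = exp(-t)(u_t - u), φ_x = exp(-t)u_x.
Substituting into the PDE and dividing by exp(-t): u_t - u - u_x = -u.
The lower-order terms cancel, leaving the standard advection equation u_t - u_x = 0.
Initial data for u: u(x,0) = φ(x,0) = sin(3x).
Solve for u:
  By method of characteristics (waves move left with speed 1):
  Along characteristics x + t = const, u is constant, so u(x,t) = f(x + t) with f = u(·, 0).
Hence u(x,t) = sin(3t + 3x).
Transform back: φ(x,t) = exp(-t)u(x,t).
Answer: φ(x, t) = exp(-t)sin(3t + 3x)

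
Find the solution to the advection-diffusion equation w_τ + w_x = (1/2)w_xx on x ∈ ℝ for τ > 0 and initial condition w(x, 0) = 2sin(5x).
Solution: Moving frame: η = x - τ, σ = τ, w = u(η,σ), so w_τ = u_σ - u_η and w_xx = u_ηη.
Hence w_τ + w_x = u_σ and the PDE becomes the heat equation u_σ = (1/2)u_ηη on η ∈ ℝ.
Initial data: u(η,0) = w(η,0) = 2sin(5η). Each mode sin(nη) decays as exp(-n²σ/2) on ℝ, so u(η,σ) = Σ c_n exp(-n²σ/2) sin(nη) with c_5=2: u(η,σ) = 2exp(-25σ/2)sin(5η).
Substituting back: w(x,τ) = u(x - τ, τ).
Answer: w(x, τ) = 2exp(-25τ/2)sin(5x - 5τ)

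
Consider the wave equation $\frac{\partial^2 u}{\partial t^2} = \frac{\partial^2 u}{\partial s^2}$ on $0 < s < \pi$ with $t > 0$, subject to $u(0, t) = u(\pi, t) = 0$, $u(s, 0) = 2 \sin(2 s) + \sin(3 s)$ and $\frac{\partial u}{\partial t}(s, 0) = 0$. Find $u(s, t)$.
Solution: Separating variables: $u = \sum [A_n \cos(\omega_n t) + B_n \sin(\omega_n t)] \sin(ns)$, $\omega_n = n$. From ICs: $A_2=2, A_3=1$.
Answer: $u(s, t) = 2 \sin(2 s) \cos(2 t) + \sin(3 s) \cos(3 t)$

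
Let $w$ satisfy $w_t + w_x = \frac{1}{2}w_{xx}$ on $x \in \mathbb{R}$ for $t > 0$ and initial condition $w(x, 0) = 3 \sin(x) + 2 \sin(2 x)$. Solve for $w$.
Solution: Moving frame: $\eta = x - t$, $\sigma = t$, $w = u(\eta,\sigma)$, so $w_t = u_{\sigma} - u_{\eta}$ and $w_{xx} = u_{\eta\eta}$.
Hence $w_t + w_x = u_{\sigma}$ and the PDE becomes the heat equation $u_{\sigma} = \frac{1}{2}u_{\eta\eta}$ on $\eta \in \mathbb{R}$.
Initial data: $u(\eta,0) = w(\eta,0) = 3 \sin(\eta) + 2 \sin(2 \eta)$. Each mode $\sin(n\eta)$ decays as $e^{-n^2\sigma/2}$ on $\mathbb{R}$, so $u(\eta,\sigma) = \sum c_n e^{-n^2\sigma/2} \sin(n\eta)$ with $c_1=3, c_2=2$: $u(\eta,\sigma) = 2 e^{-2 \sigma} \sin(2 \eta) + 3 e^{-\sigma/2} \sin(\eta)$.
Substituting back: $w(x,t) = u(x - t, t)$.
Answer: $w(x, t) = -2 e^{-2 t} \sin(2 t - 2 x) - 3 e^{-t/2} \sin(t - x)$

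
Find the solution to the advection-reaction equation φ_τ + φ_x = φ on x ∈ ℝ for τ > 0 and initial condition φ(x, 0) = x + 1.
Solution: Substitute φ = exp(τ)u.
Then φ_τ = exp(τ)(u_τ + u), φ_x = exp(τ)u_x; substituting and dividing by exp(τ), the lower-order terms cancel: u_τ + u_x = 0 (standard advection equation).
Data for u: u(x,0) = φ(x,0) = x + 1.
By characteristics (dx/dτ = 1), u(x,τ) = f(x - τ) with f = u(·, 0).
So u(x,τ) = x - τ + 1, and φ(x,τ) = exp(τ)u(x,τ).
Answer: φ(x, τ) = xexp(τ) - τexp(τ) + exp(τ)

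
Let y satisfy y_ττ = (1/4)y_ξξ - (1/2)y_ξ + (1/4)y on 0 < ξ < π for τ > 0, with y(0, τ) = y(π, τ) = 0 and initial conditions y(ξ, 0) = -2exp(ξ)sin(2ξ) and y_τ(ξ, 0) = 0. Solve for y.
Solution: Substitute y = exp(ξ)u, i.e. u = exp(-ξ)y.
By the product rule, y_ξ = exp(ξ)(u_ξ + u), y_ξξ = exp(ξ)(u_ξξ + 2u_ξ + u), y_ττ = exp(ξ)u_ττ.
Substituting into the PDE and dividing by exp(ξ): u_ττ = (1/4)(u_ξξ + 2u_ξ + u) - (1/2)(u_ξ + u) + (1/4)u.
The lower-order terms cancel, leaving the standard wave equation u_ττ = (1/4)u_ξξ.
Initial data for u: u(ξ,0) = exp(-ξ)y(ξ,0) = -2sin(2ξ); u_τ(ξ,0) = exp(-ξ)y_τ(ξ,0) = 0. The boundary conditions carry over: u(0,τ) = u(π,τ) = 0.
Solve for u:
  Using separation of variables u = X(ξ)T(τ):
  Eigenfunctions: sin(nξ), n = 1, 2, 3, ...
  General solution: u(ξ, τ) = Σ [A_n cos(n τ/2) + B_n sin(n τ/2)] sin(nξ)
  From u(ξ,0) = -2sin(2ξ): A_2=-2. From u_τ(ξ,0) = 0: all B_n = 0.
Hence u(ξ,τ) = -2sin(2ξ)cos(τ).
Transform back: y(ξ,τ) = exp(ξ)u(ξ,τ).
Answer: y(ξ, τ) = -2exp(ξ)sin(2ξ)cos(τ)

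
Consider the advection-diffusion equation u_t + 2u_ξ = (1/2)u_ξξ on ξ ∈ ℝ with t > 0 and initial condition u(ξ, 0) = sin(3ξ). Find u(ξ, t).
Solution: Change to a moving frame: let η = ξ - 2t, σ = t and write u(ξ,t) = w(η,σ).
By the chain rule u_t = w_σ - 2w_η, u_ξ = w_η, u_ξξ = w_ηη.
Then u_t + 2u_ξ = w_σ: the advection term cancels and the PDE becomes the heat equation w_σ = (1/2)w_ηη on η ∈ ℝ.
Initial data: w(η,0) = u(η,0) = sin(3η).
On η ∈ ℝ each mode satisfies (sin(nη))″ = -n² sin(nη), so exp(-n²σ/2) sin(nη) solves the heat equation; by superposition w(η,σ) = Σ c_n exp(-n²σ/2) sin(nη).
Reading off the coefficients: c_3=1, so w(η,σ) = exp(-9σ/2)sin(3η).
Substituting back η = ξ - 2t, σ = t: u(ξ,t) = w(ξ - 2t, t).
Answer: u(ξ, t) = -exp(-9t/2)sin(6t - 3ξ)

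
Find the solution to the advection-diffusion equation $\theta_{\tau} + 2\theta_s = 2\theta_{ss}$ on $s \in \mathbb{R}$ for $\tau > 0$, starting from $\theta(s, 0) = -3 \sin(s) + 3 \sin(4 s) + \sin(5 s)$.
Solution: Change to a moving frame: let $\eta = s - 2\tau$, $\sigma = \tau$ and write $\theta(s,\tau) = u(\eta,\sigma)$.
By the chain rule $\theta_{\tau} = u_{\sigma} - 2u_{\eta}$, $\theta_s = u_{\eta}$, $\theta_{ss} = u_{\eta\eta}$.
Then $\theta_{\tau} + 2\theta_s = u_{\sigma}$: the advection term cancels and the PDE becomes the heat equation $u_{\sigma} = 2u_{\eta\eta}$ on $\eta \in \mathbb{R}$.
Initial data: $u(\eta,0) = \theta(\eta,0) = -3 \sin(\eta) + 3 \sin(4 \eta) + \sin(5 \eta)$.
On $\eta \in \mathbb{R}$ each mode satisfies $(\sin(n\eta))'' = -n^2 \sin(n\eta)$, so $e^{-2n^2\sigma} \sin(n\eta)$ solves the heat equation; by superposition $u(\eta,\sigma) = \sum c_n e^{-2n^2\sigma} \sin(n\eta)$.
Reading off the coefficients: $c_1=-3, c_4=3, c_5=1$, so $u(\eta,\sigma) = -3 e^{-2 \sigma} \sin(\eta) + 3 e^{-32 \sigma} \sin(4 \eta) + e^{-50 \sigma} \sin(5 \eta)$.
Substituting back $\eta = s - 2\tau$, $\sigma = \tau$: $\theta(s,\tau) = u(s - 2\tau, \tau)$.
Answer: $\theta(s, \tau) = 3 e^{-2 \tau} \sin(2 \tau - s) - 3 e^{-32 \tau} \sin(8 \tau - 4 s) -  e^{-50 \tau} \sin(10 \tau - 5 s)$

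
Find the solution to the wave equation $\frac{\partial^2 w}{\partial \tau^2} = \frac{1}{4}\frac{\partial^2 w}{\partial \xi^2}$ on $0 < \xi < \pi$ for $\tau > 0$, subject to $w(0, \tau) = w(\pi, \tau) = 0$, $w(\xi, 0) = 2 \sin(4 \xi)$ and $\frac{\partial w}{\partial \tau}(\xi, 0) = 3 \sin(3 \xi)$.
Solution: Separating variables: $w = \sum [A_n \cos(\omega_n \tau) + B_n \sin(\omega_n \tau)] \sin(n\xi)$, $\omega_n = n/2$. From ICs ($B_n$ = velocity coefficient / $\omega_n$): $A_4=2, B_3=2$.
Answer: $w(\xi, \tau) = 2 \sin(3 \tau/2) \sin(3 \xi) + 2 \sin(4 \xi) \cos(2 \tau)$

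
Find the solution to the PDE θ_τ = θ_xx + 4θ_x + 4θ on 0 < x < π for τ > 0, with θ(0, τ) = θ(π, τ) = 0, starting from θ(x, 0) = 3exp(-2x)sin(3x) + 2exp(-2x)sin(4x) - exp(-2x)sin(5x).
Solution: Substitute θ = exp(-2x)u.
Then θ_x = exp(-2x)(u_x - 2u), θ_xx = exp(-2x)(u_xx - 4u_x + 4u), θ_τ = exp(-2x)u_τ; substituting and dividing by exp(-2x), the lower-order terms cancel: u_τ = u_xx (standard heat equation).
Data for u: u(x,0) = exp(2x)θ(x,0) = 3sin(3x) + 2sin(4x) - sin(5x). The boundary conditions carry over: u(0,τ) = u(π,τ) = 0.
Separating variables: u = Σ c_n exp(-n²τ) sin(nx). From u(x,0) = 3sin(3x) + 2sin(4x) - sin(5x): c_3=3, c_4=2, c_5=-1.
So u(x,τ) = 3exp(-9τ)sin(3x) + 2exp(-16τ)sin(4x) - exp(-25τ)sin(5x), and θ(x,τ) = exp(-2x)u(x,τ).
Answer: θ(x, τ) = 3exp(-2x)exp(-9τ)sin(3x) + 2exp(-2x)exp(-16τ)sin(4x) - exp(-2x)exp(-25τ)sin(5x)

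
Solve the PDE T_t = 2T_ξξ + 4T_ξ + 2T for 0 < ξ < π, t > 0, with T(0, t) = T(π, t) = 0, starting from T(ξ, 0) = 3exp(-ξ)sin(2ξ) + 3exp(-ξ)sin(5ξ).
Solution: Substitute T = exp(-ξ)u.
Then T_ξ = exp(-ξ)(u_ξ - u), T_ξξ = exp(-ξ)(u_ξξ - 2u_ξ + u), T_t = exp(-ξ)u_t; substituting and dividing by exp(-ξ), the lower-order terms cancel: u_t = 2u_ξξ (standard heat equation).
Data for u: u(ξ,0) = exp(ξ)T(ξ,0) = 3sin(2ξ) + 3sin(5ξ). The boundary conditions carry over: u(0,t) = u(π,t) = 0.
Separating variables: u = Σ c_n exp(-2n²t) sin(nξ). From u(ξ,0) = 3sin(2ξ) + 3sin(5ξ): c_2=3, c_5=3.
So u(ξ,t) = 3exp(-8t)sin(2ξ) + 3exp(-50t)sin(5ξ), and T(ξ,t) = exp(-ξ)u(ξ,t).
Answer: T(ξ, t) = 3exp(-8t)exp(-ξ)sin(2ξ) + 3exp(-50t)exp(-ξ)sin(5ξ)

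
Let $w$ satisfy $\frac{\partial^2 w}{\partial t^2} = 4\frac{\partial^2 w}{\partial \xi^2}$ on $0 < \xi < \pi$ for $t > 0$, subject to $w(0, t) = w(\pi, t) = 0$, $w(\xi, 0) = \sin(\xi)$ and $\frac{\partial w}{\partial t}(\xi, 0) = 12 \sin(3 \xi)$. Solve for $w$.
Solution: Using separation of variables $w = X(\xi)T(t)$:
Eigenfunctions: $\sin(n\xi)$, $n = 1, 2, 3, \ldots$
General solution: $w(\xi, t) = \sum [A_n \cos(2n t) + B_n \sin(2n t)] \sin(n\xi)$
From $w(\xi,0) = \sin(\xi)$: $A_1=1$. From $w_t(\xi,0) = 12 \sin(3 \xi)$, using $w_t(\xi,0) = \sum \omega_n B_n \sin(n\xi)$ with $\omega_n = 2n$: $B_3 = 12/6 = 2$.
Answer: $w(\xi, t) = \sin(\xi) \cos(2 t) + 2 \sin(3 \xi) \sin(6 t)$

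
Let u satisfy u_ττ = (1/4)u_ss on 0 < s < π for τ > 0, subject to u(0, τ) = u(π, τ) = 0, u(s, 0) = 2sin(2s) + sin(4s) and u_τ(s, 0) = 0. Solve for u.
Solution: Separating variables: u = Σ [A_n cos(ω_n τ) + B_n sin(ω_n τ)] sin(ns), ω_n = n/2. From ICs: A_2=2, A_4=1.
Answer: u(s, τ) = 2sin(2s)cos(τ) + sin(4s)cos(2τ)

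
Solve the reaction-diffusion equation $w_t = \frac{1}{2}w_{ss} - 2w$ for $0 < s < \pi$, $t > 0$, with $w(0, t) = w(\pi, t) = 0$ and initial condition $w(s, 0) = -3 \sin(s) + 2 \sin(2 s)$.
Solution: Substitute $w = e^{-2t}u$, i.e. $u = e^{2t}w$.
By the product rule, $w_t = e^{-2t}(u_t - 2u)$, $w_{ss} = e^{-2t}u_{ss}$.
Substituting into the PDE and dividing by $e^{-2t}$: $u_t - 2u = \frac{1}{2}u_{ss} - 2u$.
The lower-order terms cancel, leaving the standard heat equation $u_t = \frac{1}{2}u_{ss}$.
Initial data for $u$: $u(s,0) = w(s,0) = -3 \sin(s) + 2 \sin(2 s)$. The boundary conditions carry over: $u(0,t) = u(\pi,t) = 0$.
Solve for $u$:
  Using separation of variables $u = X(s)T(t)$:
  Eigenfunctions: $\sin(ns)$, $n = 1, 2, 3, \ldots$
  General solution: $u(s, t) = \sum c_n \sin(ns) e^{-n^2 t/2}$
  Matching $u(s,0) = -3 \sin(s) + 2 \sin(2 s)$ term by term: $c_1=-3, c_2=2$.
Hence $u(s,t) = 2 e^{-2 t} \sin(2 s) - 3 e^{-t/2} \sin(s)$.
Transform back: $w(s,t) = e^{-2t}u(s,t)$.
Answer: $w(s, t) = 2 e^{-4 t} \sin(2 s) - 3 e^{-5 t/2} \sin(s)$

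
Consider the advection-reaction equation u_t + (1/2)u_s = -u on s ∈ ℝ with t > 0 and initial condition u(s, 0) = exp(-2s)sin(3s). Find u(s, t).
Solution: Substitute u = exp(-2s)w.
Then u_s = exp(-2s)(w_s - 2w), u_t = exp(-2s)w_t; substituting and dividing by exp(-2s), the lower-order terms cancel: w_t + (1/2)w_s = 0 (standard advection equation).
Data for w: w(s,0) = exp(2s)u(s,0) = sin(3s).
By characteristics (ds/dt = 1/2), w(s,t) = f(s - (1/2)t) with f = w(·, 0).
So w(s,t) = sin(3s - 3t/2), and u(s,t) = exp(-2s)w(s,t).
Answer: u(s, t) = exp(-2s)sin(3s - 3t/2)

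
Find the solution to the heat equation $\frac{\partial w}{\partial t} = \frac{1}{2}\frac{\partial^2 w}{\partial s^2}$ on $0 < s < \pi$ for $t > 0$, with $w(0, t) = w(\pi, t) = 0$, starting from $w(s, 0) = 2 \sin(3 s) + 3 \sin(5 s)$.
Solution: Using separation of variables $w = X(s)T(t)$:
Eigenfunctions: $\sin(ns)$, $n = 1, 2, 3, \ldots$
General solution: $w(s, t) = \sum c_n \sin(ns) e^{-n^2 t/2}$
Matching $w(s,0) = 2 \sin(3 s) + 3 \sin(5 s)$ term by term: $c_3=2, c_5=3$.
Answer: $w(s, t) = 2 e^{-9 t/2} \sin(3 s) + 3 e^{-25 t/2} \sin(5 s)$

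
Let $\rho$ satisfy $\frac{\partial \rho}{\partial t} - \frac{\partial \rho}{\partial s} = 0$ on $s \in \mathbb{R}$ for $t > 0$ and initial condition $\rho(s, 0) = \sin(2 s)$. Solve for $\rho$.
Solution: By characteristics ($ds/dt = -1$), $\rho(s,t) = f(s + t)$ with $f = \rho( \cdot , 0)$.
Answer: $\rho(s, t) = \sin(2 s + 2 t)$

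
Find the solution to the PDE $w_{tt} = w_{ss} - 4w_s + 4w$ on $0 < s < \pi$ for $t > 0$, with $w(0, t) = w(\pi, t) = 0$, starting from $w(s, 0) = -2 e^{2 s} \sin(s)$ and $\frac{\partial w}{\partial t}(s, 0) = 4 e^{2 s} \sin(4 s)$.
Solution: Substitute $w = e^{2s}u$.
Then $w_s = e^{2s}(u_s + 2u)$, $w_{ss} = e^{2s}(u_{ss} + 4u_s + 4u)$, $w_{tt} = e^{2s}u_{tt}$; substituting and dividing by $e^{2s}$, the lower-order terms cancel: $u_{tt} = u_{ss}$ (standard wave equation).
Data for $u$: $u(s,0) = e^{-2s}w(s,0) = -2 \sin(s)$; $u_t(s,0) = e^{-2s}w_t(s,0) = 4 \sin(4 s)$. The boundary conditions carry over: $u(0,t) = u(\pi,t) = 0$.
Separating variables: $u = \sum [A_n \cos(\omega_n t) + B_n \sin(\omega_n t)] \sin(ns)$, $\omega_n = n$. From ICs ($B_n$ = velocity coefficient / $\omega_n$): $A_1=-2, B_4=1$.
So $u(s,t) = -2 \sin(s) \cos(t) + \sin(4 s) \sin(4 t)$, and $w(s,t) = e^{2s}u(s,t)$.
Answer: $w(s, t) = -2 e^{2 s} \sin(s) \cos(t) + e^{2 s} \sin(4 s) \sin(4 t)$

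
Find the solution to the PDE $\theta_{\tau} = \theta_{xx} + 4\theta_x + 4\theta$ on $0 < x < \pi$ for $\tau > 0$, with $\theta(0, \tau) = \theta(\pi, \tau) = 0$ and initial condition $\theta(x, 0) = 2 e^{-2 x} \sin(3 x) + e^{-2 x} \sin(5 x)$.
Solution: Substitute $\theta = e^{-2x}u$.
Then $\theta_x = e^{-2x}(u_x - 2u)$, $\theta_{xx} = e^{-2x}(u_{xx} - 4u_x + 4u)$, $\theta_{\tau} = e^{-2x}u_{\tau}$; substituting and dividing by $e^{-2x}$, the lower-order terms cancel: $u_{\tau} = u_{xx}$ (standard heat equation).
Data for $u$: $u(x,0) = e^{2x}\theta(x,0) = 2 \sin(3 x) + \sin(5 x)$. The boundary conditions carry over: $u(0,\tau) = u(\pi,\tau) = 0$.
Separating variables: $u = \sum c_n e^{-n^2\tau} \sin(nx)$. From $u(x,0) = 2 \sin(3 x) + \sin(5 x)$: $c_3=2, c_5=1$.
So $u(x,\tau) = 2 e^{-9 \tau} \sin(3 x) + e^{-25 \tau} \sin(5 x)$, and $\theta(x,\tau) = e^{-2x}u(x,\tau)$.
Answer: $\theta(x, \tau) = 2 e^{-9 \tau} e^{-2 x} \sin(3 x) + e^{-25 \tau} e^{-2 x} \sin(5 x)$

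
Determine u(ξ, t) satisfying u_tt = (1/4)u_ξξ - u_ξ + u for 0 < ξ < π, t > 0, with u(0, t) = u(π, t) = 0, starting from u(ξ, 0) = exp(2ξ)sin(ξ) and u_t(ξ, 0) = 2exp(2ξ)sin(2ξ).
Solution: Substitute u = exp(2ξ)w, i.e. w = exp(-2ξ)u.
By the product rule, u_ξ = exp(2ξ)(w_ξ + 2w), u_ξξ = exp(2ξ)(w_ξξ + 4w_ξ + 4w), u_tt = exp(2ξ)w_tt.
Substituting into the PDE and dividing by exp(2ξ): w_tt = (1/4)(w_ξξ + 4w_ξ + 4w) - (w_ξ + 2w) + w.
The lower-order terms cancel, leaving the standard wave equation w_tt = (1/4)w_ξξ.
Initial data for w: w(ξ,0) = exp(-2ξ)u(ξ,0) = sin(ξ); w_t(ξ,0) = exp(-2ξ)u_t(ξ,0) = 2sin(2ξ). The boundary conditions carry over: w(0,t) = w(π,t) = 0.
Solve for w:
  Using separation of variables w = X(ξ)T(t):
  Eigenfunctions: sin(nξ), n = 1, 2, 3, ...
  General solution: w(ξ, t) = Σ [A_n cos(n t/2) + B_n sin(n t/2)] sin(nξ)
  From w(ξ,0) = sin(ξ): A_1=1. From w_t(ξ,0) = 2sin(2ξ), using w_t(ξ,0) = Σ ω_n B_n sin(nξ) with ω_n = n/2: B_2 = 2/1 = 2.
Hence w(ξ,t) = 2sin(t)sin(2ξ) + sin(ξ)cos(t/2).
Transform back: u(ξ,t) = exp(2ξ)w(ξ,t).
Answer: u(ξ, t) = 2exp(2ξ)sin(t)sin(2ξ) + exp(2ξ)sin(ξ)cos(t/2)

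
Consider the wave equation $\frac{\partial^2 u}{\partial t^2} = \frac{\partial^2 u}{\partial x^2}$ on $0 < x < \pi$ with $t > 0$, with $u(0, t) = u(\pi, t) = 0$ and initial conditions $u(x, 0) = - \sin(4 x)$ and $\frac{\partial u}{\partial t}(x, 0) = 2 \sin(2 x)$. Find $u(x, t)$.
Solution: Using separation of variables $u = X(x)T(t)$:
Eigenfunctions: $\sin(nx)$, $n = 1, 2, 3, \ldots$
General solution: $u(x, t) = \sum [A_n \cos(n t) + B_n \sin(n t)] \sin(nx)$
From $u(x,0) = - \sin(4 x)$: $A_4=-1$. From $u_t(x,0) = 2 \sin(2 x)$, using $u_t(x,0) = \sum \omega_n B_n \sin(nx)$ with $\omega_n = n$: $B_2 = 2/2 = 1$.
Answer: $u(x, t) = \sin(2 t) \sin(2 x) -  \sin(4 x) \cos(4 t)$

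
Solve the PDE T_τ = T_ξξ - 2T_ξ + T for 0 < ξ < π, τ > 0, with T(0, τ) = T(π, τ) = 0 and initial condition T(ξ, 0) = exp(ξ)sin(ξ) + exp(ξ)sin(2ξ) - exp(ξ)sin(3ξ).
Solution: Substitute T = exp(ξ)u, i.e. u = exp(-ξ)T.
By the product rule, T_ξ = exp(ξ)(u_ξ + u), T_ξξ = exp(ξ)(u_ξξ + 2u_ξ + u), T_τ = exp(ξ)u_τ.
Substituting into the PDE and dividing by exp(ξ): u_τ = (u_ξξ + 2u_ξ + u) - 2(u_ξ + u) + u.
The lower-order terms cancel, leaving the standard heat equation u_τ = u_ξξ.
Initial data for u: u(ξ,0) = exp(-ξ)T(ξ,0) = sin(ξ) + sin(2ξ) - sin(3ξ). The boundary conditions carry over: u(0,τ) = u(π,τ) = 0.
Solve for u:
  Using separation of variables u = X(ξ)G(τ):
  Eigenfunctions: sin(nξ), n = 1, 2, 3, ...
  General solution: u(ξ, τ) = Σ c_n sin(nξ) exp(-n² τ)
  Matching u(ξ,0) = sin(ξ) + sin(2ξ) - sin(3ξ) term by term: c_1=1, c_2=1, c_3=-1.
Hence u(ξ,τ) = exp(-τ)sin(ξ) + exp(-4τ)sin(2ξ) - exp(-9τ)sin(3ξ).
Transform back: T(ξ,τ) = exp(ξ)u(ξ,τ).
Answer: T(ξ, τ) = exp(ξ)exp(-τ)sin(ξ) + exp(ξ)exp(-4τ)sin(2ξ) - exp(ξ)exp(-9τ)sin(3ξ)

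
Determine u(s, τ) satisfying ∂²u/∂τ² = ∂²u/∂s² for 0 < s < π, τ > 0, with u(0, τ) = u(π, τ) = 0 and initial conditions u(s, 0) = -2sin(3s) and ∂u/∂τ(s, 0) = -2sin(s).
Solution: Separating variables: u = Σ [A_n cos(ω_n τ) + B_n sin(ω_n τ)] sin(ns), ω_n = n. From ICs (B_n = velocity coefficient / ω_n): A_3=-2, B_1=-2.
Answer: u(s, τ) = -2sin(s)sin(τ) - 2sin(3s)cos(3τ)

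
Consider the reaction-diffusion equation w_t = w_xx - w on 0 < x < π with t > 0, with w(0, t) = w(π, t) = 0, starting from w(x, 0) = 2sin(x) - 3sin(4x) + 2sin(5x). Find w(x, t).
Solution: Substitute w = exp(-t)u, i.e. u = exp(t)w.
By the product rule, w_t = exp(-t)(u_t - u), w_xx = exp(-t)u_xx.
Substituting into the PDE and dividing by exp(-t): u_t - u = u_xx - u.
The lower-order terms cancel, leaving the standard heat equation u_t = u_xx.
Initial data for u: u(x,0) = w(x,0) = 2sin(x) - 3sin(4x) + 2sin(5x). The boundary conditions carry over: u(0,t) = u(π,t) = 0.
Solve for u:
  Using separation of variables u = X(x)T(t):
  Eigenfunctions: sin(nx), n = 1, 2, 3, ...
  General solution: u(x, t) = Σ c_n sin(nx) exp(-n² t)
  Matching u(x,0) = 2sin(x) - 3sin(4x) + 2sin(5x) term by term: c_1=2, c_4=-3, c_5=2.
Hence u(x,t) = 2exp(-t)sin(x) - 3exp(-16t)sin(4x) + 2exp(-25t)sin(5x).
Transform back: w(x,t) = exp(-t)u(x,t).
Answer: w(x, t) = 2exp(-2t)sin(x) - 3exp(-17t)sin(4x) + 2exp(-26t)sin(5x)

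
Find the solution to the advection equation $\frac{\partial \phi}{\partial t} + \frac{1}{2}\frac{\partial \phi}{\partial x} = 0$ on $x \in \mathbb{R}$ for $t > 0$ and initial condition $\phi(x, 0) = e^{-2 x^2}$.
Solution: By method of characteristics (waves move right with speed 1/2):
Along characteristics $x - \frac{1}{2}t =$ const, $\phi$ is constant, so $\phi(x,t) = f(x - \frac{1}{2}t)$ with $f = \phi( \cdot , 0)$.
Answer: $\phi(x, t) = e^{-2 (-t/2 + x)^2}$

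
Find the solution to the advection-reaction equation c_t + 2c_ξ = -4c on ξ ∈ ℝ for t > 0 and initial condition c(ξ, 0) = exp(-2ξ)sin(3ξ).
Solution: Substitute c = exp(-2ξ)u, i.e. u = exp(2ξ)c.
By the product rule, c_ξ = exp(-2ξ)(u_ξ - 2u), c_t = exp(-2ξ)u_t.
Substituting into the PDE and dividing by exp(-2ξ): u_t + 2(u_ξ - 2u) = -4u.
The lower-order terms cancel, leaving the standard advection equation u_t + 2u_ξ = 0.
Initial data for u: u(ξ,0) = exp(2ξ)c(ξ,0) = sin(3ξ).
Solve for u:
  By method of characteristics (waves move right with speed 2):
  Along characteristics ξ - 2t = const, u is constant, so u(ξ,t) = f(ξ - 2t) with f = u(·, 0).
Hence u(ξ,t) = -sin(6t - 3ξ).
Transform back: c(ξ,t) = exp(-2ξ)u(ξ,t).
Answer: c(ξ, t) = -exp(-2ξ)sin(6t - 3ξ)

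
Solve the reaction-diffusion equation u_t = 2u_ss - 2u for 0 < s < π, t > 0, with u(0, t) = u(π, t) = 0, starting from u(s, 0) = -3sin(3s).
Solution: Substitute u = exp(-2t)w, i.e. w = exp(2t)u.
By the product rule, u_t = exp(-2t)(w_t - 2w), u_ss = exp(-2t)w_ss.
Substituting into the PDE and dividing by exp(-2t): w_t - 2w = 2w_ss - 2w.
The lower-order terms cancel, leaving the standard heat equation w_t = 2w_ss.
Initial data for w: w(s,0) = u(s,0) = -3sin(3s). The boundary conditions carry over: w(0,t) = w(π,t) = 0.
Solve for w:
  Using separation of variables w = X(s)T(t):
  Eigenfunctions: sin(ns), n = 1, 2, 3, ...
  General solution: w(s, t) = Σ c_n sin(ns) exp(-2n² t)
  Matching w(s,0) = -3sin(3s) term by term: c_3=-3.
Hence w(s,t) = -3exp(-18t)sin(3s).
Transform back: u(s,t) = exp(-2t)w(s,t).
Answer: u(s, t) = -3exp(-20t)sin(3s)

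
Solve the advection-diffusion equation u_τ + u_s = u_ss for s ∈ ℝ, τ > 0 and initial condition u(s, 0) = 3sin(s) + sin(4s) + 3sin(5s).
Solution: Change to a moving frame: let η = s - τ, σ = τ and write u(s,τ) = w(η,σ).
By the chain rule u_τ = w_σ - w_η, u_s = w_η, u_ss = w_ηη.
Then u_τ + u_s = w_σ: the advection term cancels and the PDE becomes the heat equation w_σ = w_ηη on η ∈ ℝ.
Initial data: w(η,0) = u(η,0) = 3sin(η) + sin(4η) + 3sin(5η).
On η ∈ ℝ each mode satisfies (sin(nη))″ = -n² sin(nη), so exp(-n²σ) sin(nη) solves the heat equation; by superposition w(η,σ) = Σ c_n exp(-n²σ) sin(nη).
Reading off the coefficients: c_1=3, c_4=1, c_5=3, so w(η,σ) = 3exp(-σ)sin(η) + exp(-16σ)sin(4η) + 3exp(-25σ)sin(5η).
Substituting back η = s - τ, σ = τ: u(s,τ) = w(s - τ, τ).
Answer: u(s, τ) = 3exp(-τ)sin(s - τ) + exp(-16τ)sin(4s - 4τ) + 3exp(-25τ)sin(5s - 5τ)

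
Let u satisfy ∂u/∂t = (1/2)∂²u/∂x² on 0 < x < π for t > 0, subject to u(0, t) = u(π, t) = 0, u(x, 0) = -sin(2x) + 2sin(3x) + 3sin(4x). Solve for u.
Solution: Separating variables: u = Σ c_n exp(-n²t/2) sin(nx). From u(x,0) = -sin(2x) + 2sin(3x) + 3sin(4x): c_2=-1, c_3=2, c_4=3.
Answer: u(x, t) = -exp(-2t)sin(2x) + 3exp(-8t)sin(4x) + 2exp(-9t/2)sin(3x)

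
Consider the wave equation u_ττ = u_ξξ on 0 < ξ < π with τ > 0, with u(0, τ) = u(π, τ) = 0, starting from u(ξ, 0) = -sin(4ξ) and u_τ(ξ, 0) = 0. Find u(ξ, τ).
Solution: Separating variables: u = Σ [A_n cos(ω_n τ) + B_n sin(ω_n τ)] sin(nξ), ω_n = n. From ICs: A_4=-1.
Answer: u(ξ, τ) = -sin(4ξ)cos(4τ)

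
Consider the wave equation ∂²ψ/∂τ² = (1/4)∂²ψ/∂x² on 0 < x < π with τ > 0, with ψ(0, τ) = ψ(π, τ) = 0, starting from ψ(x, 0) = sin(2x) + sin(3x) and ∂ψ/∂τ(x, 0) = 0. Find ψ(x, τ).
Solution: Separating variables: ψ = Σ [A_n cos(ω_n τ) + B_n sin(ω_n τ)] sin(nx), ω_n = n/2. From ICs: A_2=1, A_3=1.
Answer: ψ(x, τ) = sin(2x)cos(τ) + sin(3x)cos(3τ/2)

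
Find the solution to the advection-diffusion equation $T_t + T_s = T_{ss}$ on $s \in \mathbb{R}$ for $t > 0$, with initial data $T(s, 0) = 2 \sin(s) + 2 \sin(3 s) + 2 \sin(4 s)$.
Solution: Moving frame: $\eta = s - t$, $\sigma = t$, $T = u(\eta,\sigma)$, so $T_t = u_{\sigma} - u_{\eta}$ and $T_{ss} = u_{\eta\eta}$.
Hence $T_t + T_s = u_{\sigma}$ and the PDE becomes the heat equation $u_{\sigma} = u_{\eta\eta}$ on $\eta \in \mathbb{R}$.
Initial data: $u(\eta,0) = T(\eta,0) = 2 \sin(\eta) + 2 \sin(3 \eta) + 2 \sin(4 \eta)$. Each mode $\sin(n\eta)$ decays as $e^{-n^2\sigma}$ on $\mathbb{R}$, so $u(\eta,\sigma) = \sum c_n e^{-n^2\sigma} \sin(n\eta)$ with $c_1=2, c_3=2, c_4=2$: $u(\eta,\sigma) = 2 e^{-\sigma} \sin(\eta) + 2 e^{-9 \sigma} \sin(3 \eta) + 2 e^{-16 \sigma} \sin(4 \eta)$.
Substituting back: $T(s,t) = u(s - t, t)$.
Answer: $T(s, t) = 2 e^{-t} \sin(s - t) + 2 e^{-9 t} \sin(3 s - 3 t) + 2 e^{-16 t} \sin(4 s - 4 t)$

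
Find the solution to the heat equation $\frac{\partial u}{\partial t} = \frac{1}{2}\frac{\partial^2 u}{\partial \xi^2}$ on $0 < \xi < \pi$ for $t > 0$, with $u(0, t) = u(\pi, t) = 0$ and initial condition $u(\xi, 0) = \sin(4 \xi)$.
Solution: Using separation of variables $u = X(\xi)T(t)$:
Eigenfunctions: $\sin(n\xi)$, $n = 1, 2, 3, \ldots$
General solution: $u(\xi, t) = \sum c_n \sin(n\xi) e^{-n^2 t/2}$
Matching $u(\xi,0) = \sin(4 \xi)$ term by term: $c_4=1$.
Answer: $u(\xi, t) = e^{-8 t} \sin(4 \xi)$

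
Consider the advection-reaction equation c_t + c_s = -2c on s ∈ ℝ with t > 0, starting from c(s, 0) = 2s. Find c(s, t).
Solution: Substitute c = exp(-2t)u.
Then c_t = exp(-2t)(u_t - 2u), c_s = exp(-2t)u_s; substituting and dividing by exp(-2t), the lower-order terms cancel: u_t + u_s = 0 (standard advection equation).
Data for u: u(s,0) = c(s,0) = 2s.
By characteristics (ds/dt = 1), u(s,t) = f(s - t) with f = u(·, 0).
So u(s,t) = 2s - 2t, and c(s,t) = exp(-2t)u(s,t).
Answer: c(s, t) = 2sexp(-2t) - 2texp(-2t)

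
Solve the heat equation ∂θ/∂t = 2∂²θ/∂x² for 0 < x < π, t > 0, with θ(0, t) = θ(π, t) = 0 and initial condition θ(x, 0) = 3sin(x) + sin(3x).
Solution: Using separation of variables θ = X(x)G(t):
Eigenfunctions: sin(nx), n = 1, 2, 3, ...
General solution: θ(x, t) = Σ c_n sin(nx) exp(-2n² t)
Matching θ(x,0) = 3sin(x) + sin(3x) term by term: c_1=3, c_3=1.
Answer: θ(x, t) = 3exp(-2t)sin(x) + exp(-18t)sin(3x)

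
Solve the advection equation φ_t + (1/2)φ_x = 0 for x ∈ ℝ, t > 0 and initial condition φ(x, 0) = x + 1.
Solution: By method of characteristics (waves move right with speed 1/2):
Along characteristics x - (1/2)t = const, φ is constant, so φ(x,t) = f(x - (1/2)t) with f = φ(·, 0).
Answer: φ(x, t) = -(1/2)t + x + 1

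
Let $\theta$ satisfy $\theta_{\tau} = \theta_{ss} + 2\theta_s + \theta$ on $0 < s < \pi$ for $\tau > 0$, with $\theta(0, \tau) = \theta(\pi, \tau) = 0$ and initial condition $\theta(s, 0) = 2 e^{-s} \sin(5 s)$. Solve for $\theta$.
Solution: Substitute $\theta = e^{-s}u$.
Then $\theta_s = e^{-s}(u_s - u)$, $\theta_{ss} = e^{-s}(u_{ss} - 2u_s + u)$, $\theta_{\tau} = e^{-s}u_{\tau}$; substituting and dividing by $e^{-s}$, the lower-order terms cancel: $u_{\tau} = u_{ss}$ (standard heat equation).
Data for $u$: $u(s,0) = e^{s}\theta(s,0) = 2 \sin(5 s)$. The boundary conditions carry over: $u(0,\tau) = u(\pi,\tau) = 0$.
Separating variables: $u = \sum c_n e^{-n^2\tau} \sin(ns)$. From $u(s,0) = 2 \sin(5 s)$: $c_5=2$.
So $u(s,\tau) = 2 e^{-25 \tau} \sin(5 s)$, and $\theta(s,\tau) = e^{-s}u(s,\tau)$.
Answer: $\theta(s, \tau) = 2 e^{-25 \tau} e^{-s} \sin(5 s)$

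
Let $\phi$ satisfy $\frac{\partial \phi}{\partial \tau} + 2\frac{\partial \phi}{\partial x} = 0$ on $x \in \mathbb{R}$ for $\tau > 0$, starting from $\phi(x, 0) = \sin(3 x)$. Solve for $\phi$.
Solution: By characteristics ($dx/d\tau = 2$), $\phi(x,\tau) = f(x - 2\tau)$ with $f = \phi( \cdot , 0)$.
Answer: $\phi(x, \tau) = - \sin(6 \tau - 3 x)$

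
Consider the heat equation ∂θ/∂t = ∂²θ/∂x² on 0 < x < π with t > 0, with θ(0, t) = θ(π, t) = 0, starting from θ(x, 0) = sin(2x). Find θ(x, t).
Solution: Separating variables: θ = Σ c_n exp(-n²t) sin(nx). From θ(x,0) = sin(2x): c_2=1.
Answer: θ(x, t) = exp(-4t)sin(2x)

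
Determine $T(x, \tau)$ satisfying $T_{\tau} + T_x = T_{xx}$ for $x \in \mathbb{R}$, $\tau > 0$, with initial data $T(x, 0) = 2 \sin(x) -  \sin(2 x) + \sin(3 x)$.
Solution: Moving frame: $\eta = x - \tau$, $\sigma = \tau$, $T = u(\eta,\sigma)$, so $T_{\tau} = u_{\sigma} - u_{\eta}$ and $T_{xx} = u_{\eta\eta}$.
Hence $T_{\tau} + T_x = u_{\sigma}$ and the PDE becomes the heat equation $u_{\sigma} = u_{\eta\eta}$ on $\eta \in \mathbb{R}$.
Initial data: $u(\eta,0) = T(\eta,0) = 2 \sin(\eta) - \sin(2 \eta) + \sin(3 \eta)$. Each mode $\sin(n\eta)$ decays as $e^{-n^2\sigma}$ on $\mathbb{R}$, so $u(\eta,\sigma) = \sum c_n e^{-n^2\sigma} \sin(n\eta)$ with $c_1=2, c_2=-1, c_3=1$: $u(\eta,\sigma) = 2 e^{-\sigma} \sin(\eta) - e^{-4 \sigma} \sin(2 \eta) + e^{-9 \sigma} \sin(3 \eta)$.
Substituting back: $T(x,\tau) = u(x - \tau, \tau)$.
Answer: $T(x, \tau) = -2 e^{-\tau} \sin(\tau - x) + e^{-4 \tau} \sin(2 \tau - 2 x) -  e^{-9 \tau} \sin(3 \tau - 3 x)$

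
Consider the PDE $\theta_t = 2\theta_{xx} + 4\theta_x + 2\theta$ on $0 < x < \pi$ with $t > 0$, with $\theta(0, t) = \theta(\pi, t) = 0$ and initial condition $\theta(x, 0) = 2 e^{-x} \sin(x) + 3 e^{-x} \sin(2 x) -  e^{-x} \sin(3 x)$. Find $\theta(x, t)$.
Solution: Substitute $\theta = e^{-x}u$.
Then $\theta_x = e^{-x}(u_x - u)$, $\theta_{xx} = e^{-x}(u_{xx} - 2u_x + u)$, $\theta_t = e^{-x}u_t$; substituting and dividing by $e^{-x}$, the lower-order terms cancel: $u_t = 2u_{xx}$ (standard heat equation).
Data for $u$: $u(x,0) = e^{x}\theta(x,0) = 2 \sin(x) + 3 \sin(2 x) - \sin(3 x)$. The boundary conditions carry over: $u(0,t) = u(\pi,t) = 0$.
Separating variables: $u = \sum c_n e^{-2n^2t} \sin(nx)$. From $u(x,0) = 2 \sin(x) + 3 \sin(2 x) - \sin(3 x)$: $c_1=2, c_2=3, c_3=-1$.
So $u(x,t) = 2 e^{-2 t} \sin(x) + 3 e^{-8 t} \sin(2 x) - e^{-18 t} \sin(3 x)$, and $\theta(x,t) = e^{-x}u(x,t)$.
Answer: $\theta(x, t) = 2 e^{-2 t} e^{-x} \sin(x) + 3 e^{-8 t} e^{-x} \sin(2 x) -  e^{-18 t} e^{-x} \sin(3 x)$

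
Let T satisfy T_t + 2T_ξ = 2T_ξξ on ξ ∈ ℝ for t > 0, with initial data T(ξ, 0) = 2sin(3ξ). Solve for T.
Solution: Change to a moving frame: let η = ξ - 2t, σ = t and write T(ξ,t) = u(η,σ).
By the chain rule T_t = u_σ - 2u_η, T_ξ = u_η, T_ξξ = u_ηη.
Then T_t + 2T_ξ = u_σ: the advection term cancels and the PDE becomes the heat equation u_σ = 2u_ηη on η ∈ ℝ.
Initial data: u(η,0) = T(η,0) = 2sin(3η).
On η ∈ ℝ each mode satisfies (sin(nη))″ = -n² sin(nη), so exp(-2n²σ) sin(nη) solves the heat equation; by superposition u(η,σ) = Σ c_n exp(-2n²σ) sin(nη).
Reading off the coefficients: c_3=2, so u(η,σ) = 2exp(-18σ)sin(3η).
Substituting back η = ξ - 2t, σ = t: T(ξ,t) = u(ξ - 2t, t).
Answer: T(ξ, t) = -2exp(-18t)sin(6t - 3ξ)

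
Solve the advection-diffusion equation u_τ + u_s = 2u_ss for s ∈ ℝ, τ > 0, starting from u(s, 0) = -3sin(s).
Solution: Change to a moving frame: let η = s - τ, σ = τ and write u(s,τ) = w(η,σ).
By the chain rule u_τ = w_σ - w_η, u_s = w_η, u_ss = w_ηη.
Then u_τ + u_s = w_σ: the advection term cancels and the PDE becomes the heat equation w_σ = 2w_ηη on η ∈ ℝ.
Initial data: w(η,0) = u(η,0) = -3sin(η).
On η ∈ ℝ each mode satisfies (sin(nη))″ = -n² sin(nη), so exp(-2n²σ) sin(nη) solves the heat equation; by superposition w(η,σ) = Σ c_n exp(-2n²σ) sin(nη).
Reading off the coefficients: c_1=-3, so w(η,σ) = -3exp(-2σ)sin(η).
Substituting back η = s - τ, σ = τ: u(s,τ) = w(s - τ, τ).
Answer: u(s, τ) = -3exp(-2τ)sin(s - τ)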